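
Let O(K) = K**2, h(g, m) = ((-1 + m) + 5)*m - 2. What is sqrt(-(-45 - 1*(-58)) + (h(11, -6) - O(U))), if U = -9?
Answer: 2*I*sqrt(21) ≈ 9.1651*I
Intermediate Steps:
h(g, m) = -2 + m*(4 + m) (h(g, m) = (4 + m)*m - 2 = m*(4 + m) - 2 = -2 + m*(4 + m))
sqrt(-(-45 - 1*(-58)) + (h(11, -6) - O(U))) = sqrt(-(-45 - 1*(-58)) + ((-2 + (-6)**2 + 4*(-6)) - 1*(-9)**2)) = sqrt(-(-45 + 58) + ((-2 + 36 - 24) - 1*81)) = sqrt(-1*13 + (10 - 81)) = sqrt(-13 - 71) = sqrt(-84) = 2*I*sqrt(21)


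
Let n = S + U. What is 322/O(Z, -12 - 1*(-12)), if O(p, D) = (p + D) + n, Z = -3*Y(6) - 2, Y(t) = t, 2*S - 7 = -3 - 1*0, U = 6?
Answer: -161/6 ≈ -26.833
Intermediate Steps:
S = 2 (S = 7/2 + (-3 - 1*0)/2 = 7/2 + (-3 + 0)/2 = 7/2 + (½)*(-3) = 7/2 - 3/2 = 2)
n = 8 (n = 2 + 6 = 8)
Z = -20 (Z = -3*6 - 2 = -18 - 2 = -20)
O(p, D) = 8 + D + p (O(p, D) = (p + D) + 8 = (D + p) + 8 = 8 + D + p)
322/O(Z, -12 - 1*(-12)) = 322/(8 + (-12 - 1*(-12)) - 20) = 322/(8 + (-12 + 12) - 20) = 322/(8 + 0 - 20) = 322/(-12) = 322*(-1/12) = -161/6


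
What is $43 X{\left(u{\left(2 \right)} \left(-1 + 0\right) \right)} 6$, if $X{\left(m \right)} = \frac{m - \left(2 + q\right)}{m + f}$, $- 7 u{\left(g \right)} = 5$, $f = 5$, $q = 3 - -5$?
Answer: $- \frac{1677}{4} \approx -419.25$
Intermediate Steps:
$q = 8$ ($q = 3 + 5 = 8$)
$u{\left(g \right)} = - \frac{5}{7}$ ($u{\left(g \right)} = \left(- \frac{1}{7}\right) 5 = - \frac{5}{7}$)
$X{\left(m \right)} = \frac{-10 + m}{5 + m}$ ($X{\left(m \right)} = \frac{m - 10}{m + 5} = \frac{m - 10}{5 + m} = \frac{-10 + m}{5 + m}$)
$43 X{\left(u{\left(2 \right)} \left(-1 + 0\right) \right)} 6 = 43 \frac{-10 - \frac{5 \left(-1 + 0\right)}{7}}{5 - \frac{5 \left(-1 + 0\right)}{7}} \cdot 6 = 43 \frac{-10 - - \frac{5}{7}}{5 - - \frac{5}{7}} \cdot 6 = 43 \frac{-10 + \frac{5}{7}}{5 + \frac{5}{7}} \cdot 6 = 43 \frac{1}{\frac{40}{7}} \left(- \frac{65}{7}\right) 6 = 43 \cdot \frac{7}{40} \left(- \frac{65}{7}\right) 6 = 43 \left(- \frac{13}{8}\right) 6 = \left(- \frac{559}{8}\right) 6 = - \frac{1677}{4}$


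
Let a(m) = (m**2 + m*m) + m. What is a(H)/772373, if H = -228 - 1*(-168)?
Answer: 1020/110339 ≈ 0.0092442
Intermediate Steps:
H = -60 (H = -228 + 168 = -60)
a(m) = m + 2*m**2 (a(m) = (m**2 + m**2) + m = 2*m**2 + m = m + 2*m**2)
a(H)/772373 = -60*(1 + 2*(-60))/772373 = -60*(1 - 120)*(1/772373) = -60*(-119)*(1/772373) = 7140*(1/772373) = 1020/110339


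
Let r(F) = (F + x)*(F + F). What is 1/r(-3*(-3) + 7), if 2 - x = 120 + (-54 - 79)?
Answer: 1/992 ≈ 0.0010081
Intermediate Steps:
x = 15 (x = 2 - (120 + (-54 - 79)) = 2 - (120 - 133) = 2 - 1*(-13) = 2 + 13 = 15)
r(F) = 2*F*(15 + F) (r(F) = (F + 15)*(F + F) = (15 + F)*(2*F) = 2*F*(15 + F))
1/r(-3*(-3) + 7) = 1/(2*(-3*(-3) + 7)*(15 + (-3*(-3) + 7))) = 1/(2*(9 + 7)*(15 + (9 + 7))) = 1/(2*16*(15 + 16)) = 1/(2*16*31) = 1/992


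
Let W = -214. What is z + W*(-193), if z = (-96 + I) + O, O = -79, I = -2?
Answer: 41125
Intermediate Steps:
z = -177 (z = (-96 - 2) - 79 = -98 - 79 = -177)
z + W*(-193) = -177 - 214*(-193) = -177 + 41302 = 41125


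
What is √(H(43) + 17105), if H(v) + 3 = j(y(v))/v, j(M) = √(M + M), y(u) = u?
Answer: √(31621598 + 43*√86)/43 ≈ 130.78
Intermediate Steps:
j(M) = √2*√M (j(M) = √(2*M) = √2*√M)
H(v) = -3 + √2/√v (H(v) = -3 + (√2*√v)/v = -3 + √2/√v)
√(H(43) + 17105) = √((-3 + √2/√43) + 17105) = √((-3 + √2*(√43/43)) + 17105) = √((-3 + √86/43) + 17105) = √(17102 + √86/43)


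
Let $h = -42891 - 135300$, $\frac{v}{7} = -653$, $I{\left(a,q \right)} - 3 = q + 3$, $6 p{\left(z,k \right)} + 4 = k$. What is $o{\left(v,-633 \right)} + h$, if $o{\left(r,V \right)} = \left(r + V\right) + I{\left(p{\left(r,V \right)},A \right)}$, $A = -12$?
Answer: $-183401$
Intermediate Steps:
$p{\left(z,k \right)} = - \frac{2}{3} + \frac{k}{6}$
$I{\left(a,q \right)} = 6 + q$ ($I{\left(a,q \right)} = 3 + \left(q + 3\right) = 3 + \left(3 + q\right) = 6 + q$)
$v = -4571$ ($v = 7 \left(-653\right) = -4571$)
$o{\left(r,V \right)} = -6 + V + r$ ($o{\left(r,V \right)} = \left(r + V\right) + \left(6 - 12\right) = \left(V + r\right) - 6 = -6 + V + r$)
$h = -178191$ ($h = -42891 - 135300 = -178191$)
$o{\left(v,-633 \right)} + h = \left(-6 - 633 - 4571\right) - 178191 = -5210 - 178191 = -183401$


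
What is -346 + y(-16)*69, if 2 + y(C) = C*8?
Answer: -9316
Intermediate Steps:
y(C) = -2 + 8*C (y(C) = -2 + C*8 = -2 + 8*C)
-346 + y(-16)*69 = -346 + (-2 + 8*(-16))*69 = -346 + (-2 - 128)*69 = -346 - 130*69 = -346 - 8970 = -9316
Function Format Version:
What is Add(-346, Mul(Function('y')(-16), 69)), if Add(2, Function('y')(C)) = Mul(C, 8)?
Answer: -9316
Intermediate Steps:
Function('y')(C) = Add(-2, Mul(8, C)) (Function('y')(C) = Add(-2, Mul(C, 8)) = Add(-2, Mul(8, C)))
Add(-346, Mul(Function('y')(-16), 69)) = Add(-346, Mul(Add(-2, Mul(8, -16)), 69)) = Add(-346, Mul(Add(-2, -128), 69)) = Add(-346, Mul(-130, 69)) = Add(-346, -8970) = -9316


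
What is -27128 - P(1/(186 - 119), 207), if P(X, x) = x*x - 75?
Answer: -69902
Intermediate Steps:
P(X, x) = -75 + x² (P(X, x) = x² - 75 = -75 + x²)
-27128 - P(1/(186 - 119), 207) = -27128 - (-75 + 207²) = -27128 - (-75 + 42849) = -27128 - 1*42774 = -27128 - 42774 = -69902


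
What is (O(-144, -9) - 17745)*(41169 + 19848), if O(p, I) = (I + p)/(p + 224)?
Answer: -86629068801/80 ≈ -1.0829e+9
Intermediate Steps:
O(p, I) = (I + p)/(224 + p)
(O(-144, -9) - 17745)*(41169 + 19848) = ((-9 - 144)/(224 - 144) - 17745)*(41169 + 19848) = (-153/80 - 17745)*61017 = -1419753/80*61017 = -86629068801/80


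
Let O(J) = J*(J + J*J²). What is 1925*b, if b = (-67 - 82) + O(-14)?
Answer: 74041275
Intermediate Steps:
O(J) = J*(J + J³)
b = 38463 (b = (-67 - 82) + ((-14)² + (-14)⁴) = -149 + (196 + 38416) = -149 + 38612 = 38463)
1925*b = 1925*38463 = 74041275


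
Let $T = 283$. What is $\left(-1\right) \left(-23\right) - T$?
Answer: $-260$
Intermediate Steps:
$\left(-1\right) \left(-23\right) - T = \left(-1\right) \left(-23\right) - 283 = 23 - 283 = -260$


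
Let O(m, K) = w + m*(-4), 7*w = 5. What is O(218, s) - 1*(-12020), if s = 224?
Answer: 78041/7 ≈ 11149.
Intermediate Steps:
w = 5/7 (w = (⅐)*5 = 5/7 ≈ 0.71429)
O(m, K) = 5/7 - 4*m (O(m, K) = 5/7 + m*(-4) = 5/7 - 4*m)
O(218, s) - 1*(-12020) = (5/7 - 4*218) - 1*(-12020) = (5/7 - 872) + 12020 = -6099/7 + 12020 = 78041/7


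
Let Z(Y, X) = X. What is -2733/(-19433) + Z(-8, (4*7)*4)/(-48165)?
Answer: 129458449/935990445 ≈ 0.13831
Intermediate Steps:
-2733/(-19433) + Z(-8, (4*7)*4)/(-48165) = -2733/(-19433) + ((4*7)*4)/(-48165) = -2733*(-1/19433) + (28*4)*(-1/48165) = 2733/19433 + 112*(-1/48165) = 2733/19433 - 112/48165 = 129458449/935990445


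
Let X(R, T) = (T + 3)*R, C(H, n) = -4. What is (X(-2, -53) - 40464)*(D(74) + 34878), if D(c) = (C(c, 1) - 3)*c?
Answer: -1386907040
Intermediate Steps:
X(R, T) = R*(3 + T) (X(R, T) = (3 + T)*R = R*(3 + T))
D(c) = -7*c (D(c) = (-4 - 3)*c = -7*c)
(X(-2, -53) - 40464)*(D(74) + 34878) = (-2*(3 - 53) - 40464)*(-7*74 + 34878) = (-2*(-50) - 40464)*(-518 + 34878) = (100 - 40464)*34360 = -40364*34360 = -1386907040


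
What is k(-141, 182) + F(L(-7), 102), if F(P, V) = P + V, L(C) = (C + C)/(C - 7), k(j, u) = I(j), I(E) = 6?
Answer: 109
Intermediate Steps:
k(j, u) = 6
L(C) = 2*C/(-7 + C) (L(C) = (2*C)/(-7 + C) = 2*C/(-7 + C))
k(-141, 182) + F(L(-7), 102) = 6 + (2*(-7)/(-7 - 7) + 102) = 6 + (2*(-7)/(-14) + 102) = 6 + (2*(-7)*(-1/14) + 102) = 6 + (1 + 102) = 6 + 103 = 109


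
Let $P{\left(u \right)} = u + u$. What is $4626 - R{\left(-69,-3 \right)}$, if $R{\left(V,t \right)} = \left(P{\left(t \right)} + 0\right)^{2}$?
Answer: $4590$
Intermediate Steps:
$P{\left(u \right)} = 2 u$
$R{\left(V,t \right)} = 4 t^{2}$ ($R{\left(V,t \right)} = \left(2 t + 0\right)^{2} = \left(2 t\right)^{2} = 4 t^{2}$)
$4626 - R{\left(-69,-3 \right)} = 4626 - 4 \left(-3\right)^{2} = 4626 - 4 \cdot 9 = 4626 - 36 = 4590$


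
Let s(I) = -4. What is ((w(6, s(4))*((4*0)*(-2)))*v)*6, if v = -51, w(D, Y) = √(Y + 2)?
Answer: 0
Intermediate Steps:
w(D, Y) = √(2 + Y)
((w(6, s(4))*((4*0)*(-2)))*v)*6 = ((√(2 - 4)*((4*0)*(-2)))*(-51))*6 = ((√(-2)*(0*(-2)))*(-51))*6 = (((I*√2)*0)*(-51))*6 = (0*(-51))*6 = 0*6 = 0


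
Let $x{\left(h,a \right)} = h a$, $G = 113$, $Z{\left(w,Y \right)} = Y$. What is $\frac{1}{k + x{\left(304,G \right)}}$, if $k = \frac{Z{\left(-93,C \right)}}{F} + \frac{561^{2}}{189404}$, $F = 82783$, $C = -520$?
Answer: $\frac{15679431332}{538645780175327} \approx 2.9109 \cdot 10^{-5}$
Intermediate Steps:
$x{\left(h,a \right)} = a h$
$k = \frac{25955058463}{15679431332}$ ($k = - \frac{520}{82783} + \frac{561^{2}}{189404} = \left(-520\right) \frac{1}{82783} + 314721 \cdot \frac{1}{189404} = - \frac{520}{82783} + \frac{314721}{189404} = \frac{25955058463}{15679431332} \approx 1.6554$)
$\frac{1}{k + x{\left(304,G \right)}} = \frac{1}{\frac{25955058463}{15679431332} + 113 \cdot 304} = \frac{1}{\frac{25955058463}{15679431332} + 34352} = \frac{1}{\frac{538645780175327}{15679431332}} = \frac{15679431332}{538645780175327}$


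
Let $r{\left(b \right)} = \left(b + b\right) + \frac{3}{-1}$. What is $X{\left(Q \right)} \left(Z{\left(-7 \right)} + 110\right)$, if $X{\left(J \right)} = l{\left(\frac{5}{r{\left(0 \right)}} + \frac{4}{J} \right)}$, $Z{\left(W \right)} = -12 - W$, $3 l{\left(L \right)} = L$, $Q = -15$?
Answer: $- \frac{203}{3} \approx -67.667$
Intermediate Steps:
$r{\left(b \right)} = -3 + 2 b$ ($r{\left(b \right)} = 2 b + 3 \left(-1\right) = 2 b - 3 = -3 + 2 b$)
$l{\left(L \right)} = \frac{L}{3}$
$X{\left(J \right)} = - \frac{5}{9} + \frac{4}{3 J}$ ($X{\left(J \right)} = \frac{\frac{5}{-3 + 2 \cdot 0} + \frac{4}{J}}{3} = \frac{\frac{5}{-3 + 0} + \frac{4}{J}}{3} = \frac{\frac{5}{-3} + \frac{4}{J}}{3} = \frac{5 \left(- \frac{1}{3}\right) + \frac{4}{J}}{3} = \frac{- \frac{5}{3} + \frac{4}{J}}{3} = - \frac{5}{9} + \frac{4}{3 J}$)
$X{\left(Q \right)} \left(Z{\left(-7 \right)} + 110\right) = \frac{12 - -75}{9 \left(-15\right)} \left(\left(-12 - -7\right) + 110\right) = \frac{1}{9} \left(- \frac{1}{15}\right) \left(12 + 75\right) \left(\left(-12 + 7\right) + 110\right) = \frac{1}{9} \left(- \frac{1}{15}\right) 87 \left(-5 + 110\right) = \left(- \frac{29}{45}\right) 105 = - \frac{203}{3}$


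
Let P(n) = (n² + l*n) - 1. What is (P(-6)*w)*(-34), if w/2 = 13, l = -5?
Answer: -57460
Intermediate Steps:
w = 26 (w = 2*13 = 26)
P(n) = -1 + n² - 5*n (P(n) = (n² - 5*n) - 1 = -1 + n² - 5*n)
(P(-6)*w)*(-34) = ((-1 + (-6)² - 5*(-6))*26)*(-34) = ((-1 + 36 + 30)*26)*(-34) = (65*26)*(-34) = 1690*(-34) = -57460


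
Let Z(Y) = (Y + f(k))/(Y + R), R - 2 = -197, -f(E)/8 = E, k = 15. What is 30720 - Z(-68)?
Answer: 8079172/263 ≈ 30719.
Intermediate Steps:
f(E) = -8*E
R = -195 (R = 2 - 197 = -195)
Z(Y) = (-120 + Y)/(-195 + Y) (Z(Y) = (Y - 8*15)/(Y - 195) = (Y - 120)/(-195 + Y) = (-120 + Y)/(-195 + Y))
30720 - Z(-68) = 30720 - (-120 - 68)/(-195 - 68) = 30720 - (-188)/(-263) = 30720 - (-1)*(-188)/263 = 30720 - 1*188/263 = 30720 - 188/263 = 8079172/263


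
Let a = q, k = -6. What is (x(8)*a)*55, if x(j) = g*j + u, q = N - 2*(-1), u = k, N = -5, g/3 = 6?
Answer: -22770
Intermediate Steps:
g = 18 (g = 3*6 = 18)
u = -6
q = -3 (q = -5 - 2*(-1) = -5 + 2 = -3)
a = -3
x(j) = -6 + 18*j (x(j) = 18*j - 6 = -6 + 18*j)
(x(8)*a)*55 = ((-6 + 18*8)*(-3))*55 = ((-6 + 144)*(-3))*55 = (138*(-3))*55 = -414*55 = -22770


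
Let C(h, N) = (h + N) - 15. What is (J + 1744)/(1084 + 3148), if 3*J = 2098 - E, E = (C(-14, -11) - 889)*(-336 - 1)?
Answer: -305743/12696 ≈ -24.082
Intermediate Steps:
C(h, N) = -15 + N + h (C(h, N) = (N + h) - 15 = -15 + N + h)
E = 313073 (E = ((-15 - 11 - 14) - 889)*(-336 - 1) = (-40 - 889)*(-337) = -929*(-337) = 313073)
J = -310975/3 (J = (2098 - 1*313073)/3 = (2098 - 313073)/3 = (⅓)*(-310975) = -310975/3 ≈ -1.0366e+5)
(J + 1744)/(1084 + 3148) = (-310975/3 + 1744)/(1084 + 3148) = -305743/3/4232 = -305743/3*1/4232 = -305743/12696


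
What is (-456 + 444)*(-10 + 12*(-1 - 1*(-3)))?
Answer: -168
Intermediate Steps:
(-456 + 444)*(-10 + 12*(-1 - 1*(-3))) = -12*(-10 + 12*(-1 + 3)) = -12*(-10 + 12*2) = -12*(-10 + 24) = -12*14 = -168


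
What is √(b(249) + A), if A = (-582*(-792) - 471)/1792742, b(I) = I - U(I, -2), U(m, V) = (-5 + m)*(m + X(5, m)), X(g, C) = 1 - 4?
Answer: I*√192111474331876134/1792742 ≈ 244.49*I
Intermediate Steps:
X(g, C) = -3
U(m, V) = (-5 + m)*(-3 + m) (U(m, V) = (-5 + m)*(m - 3) = (-5 + m)*(-3 + m))
b(I) = -15 - I² + 9*I (b(I) = I - (15 + I² - 8*I) = I + (-15 - I² + 8*I) = -15 - I² + 9*I)
A = 460473/1792742 (A = (460944 - 471)*(1/1792742) = 460473*(1/1792742) = 460473/1792742 ≈ 0.25685)
√(b(249) + A) = √((-15 - 1*249² + 9*249) + 460473/1792742) = √((-15 - 1*62001 + 2241) + 460473/1792742) = √((-15 - 62001 + 2241) + 460473/1792742) = √(-59775 + 460473/1792742) = √(-107160692577/1792742) = I*√192111474331876134/1792742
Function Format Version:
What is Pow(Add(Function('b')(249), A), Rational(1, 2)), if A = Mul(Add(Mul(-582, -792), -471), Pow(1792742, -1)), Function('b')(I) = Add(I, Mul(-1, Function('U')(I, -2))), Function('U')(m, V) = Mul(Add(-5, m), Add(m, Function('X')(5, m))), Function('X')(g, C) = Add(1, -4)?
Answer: Mul(Rational(1, 1792742), I, Pow(192111474331876134, Rational(1, 2))) ≈ Mul(244.49, I)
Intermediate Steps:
Function('X')(g, C) = -3
Function('U')(m, V) = Mul(Add(-5, m), Add(-3, m)) (Function('U')(m, V) = Mul(Add(-5, m), Add(m, -3)) = Mul(Add(-5, m), Add(-3, m)))
Function('b')(I) = Add(-15, Mul(-1, Pow(I, 2)), Mul(9, I)) (Function('b')(I) = Add(I, Mul(-1, Add(15, Pow(I, 2), Mul(-8, I)))) = Add(I, Add(-15, Mul(-1, Pow(I, 2)), Mul(8, I))) = Add(-15, Mul(-1, Pow(I, 2)), Mul(9, I)))
A = Rational(460473, 1792742) (A = Mul(Add(460944, -471), Rational(1, 1792742)) = Mul(460473, Rational(1, 1792742)) = Rational(460473, 1792742) ≈ 0.25685)
Pow(Add(Function('b')(249), A), Rational(1, 2)) = Pow(Add(Add(-15, Mul(-1, Pow(249, 2)), Mul(9, 249)), Rational(460473, 1792742)), Rational(1, 2)) = Pow(Add(Add(-15, Mul(-1, 62001), 2241), Rational(460473, 1792742)), Rational(1, 2)) = Pow(Add(Add(-15, -62001, 2241), Rational(460473, 1792742)), Rational(1, 2)) = Pow(Add(-59775, Rational(460473, 1792742)), Rational(1, 2)) = Pow(Rational(-107160692577, 1792742), Rational(1, 2)) = Mul(Rational(1, 1792742), I, Pow(192111474331876134, Rational(1, 2)))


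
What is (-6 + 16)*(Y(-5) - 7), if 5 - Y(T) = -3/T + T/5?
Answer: -16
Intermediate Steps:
Y(T) = 5 + 3/T - T/5 (Y(T) = 5 - (-3/T + T/5) = 5 + (3/T - T/5) = 5 + 3/T - T/5)
(-6 + 16)*(Y(-5) - 7) = (-6 + 16)*((5 + 3/(-5) - 1/5*(-5)) - 7) = 10*((5 + 3*(-1/5) + 1) - 7) = 10*((5 - 3/5 + 1) - 7) = 10*(27/5 - 7) = 10*(-8/5) = -16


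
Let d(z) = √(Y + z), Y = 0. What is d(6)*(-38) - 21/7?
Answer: -3 - 38*√6 ≈ -96.081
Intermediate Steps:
d(z) = √z (d(z) = √(0 + z) = √z)
d(6)*(-38) - 21/7 = √6*(-38) - 21/7 = -38*√6 - 21*⅐ = -38*√6 - 3 = -3 - 38*√6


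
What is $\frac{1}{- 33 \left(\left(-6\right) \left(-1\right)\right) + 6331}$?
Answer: $\frac{1}{6133} \approx 0.00016305$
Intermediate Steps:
$\frac{1}{- 33 \left(\left(-6\right) \left(-1\right)\right) + 6331} = \frac{1}{\left(-33\right) 6 + 6331} = \frac{1}{-198 + 6331} = \frac{1}{6133}$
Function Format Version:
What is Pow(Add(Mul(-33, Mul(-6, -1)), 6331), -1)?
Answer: Rational(1, 6133) ≈ 0.00016305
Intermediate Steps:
Pow(Add(Mul(-33, Mul(-6, -1)), 6331), -1) = Pow(Add(Mul(-33, 6), 6331), -1) = Pow(Add(-198, 6331), -1) = Pow(6133, -1) = Rational(1, 6133)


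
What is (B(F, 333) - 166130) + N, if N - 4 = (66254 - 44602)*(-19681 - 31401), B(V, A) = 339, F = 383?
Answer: -1106193251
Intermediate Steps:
N = -1106027460 (N = 4 + (66254 - 44602)*(-19681 - 31401) = 4 + 21652*(-51082) = 4 - 1106027464 = -1106027460)
(B(F, 333) - 166130) + N = (339 - 166130) - 1106027460 = -165791 - 1106027460 = -1106193251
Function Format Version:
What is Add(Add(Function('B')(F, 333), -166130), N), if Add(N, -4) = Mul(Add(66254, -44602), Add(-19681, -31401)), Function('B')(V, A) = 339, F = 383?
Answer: -1106193251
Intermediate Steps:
N = -1106027460 (N = Add(4, Mul(Add(66254, -44602), Add(-19681, -31401))) = Add(4, Mul(21652, -51082)) = Add(4, -1106027464) = -1106027460)
Add(Add(Function('B')(F, 333), -166130), N) = Add(Add(339, -166130), -1106027460) = Add(-165791, -1106027460) = -1106193251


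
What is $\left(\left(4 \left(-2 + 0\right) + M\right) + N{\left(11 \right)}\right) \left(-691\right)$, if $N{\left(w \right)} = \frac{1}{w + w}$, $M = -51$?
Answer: $\frac{896227}{22} \approx 40738.0$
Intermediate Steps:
$N{\left(w \right)} = \frac{1}{2 w}$
$\left(\left(4 \left(-2 + 0\right) + M\right) + N{\left(11 \right)}\right) \left(-691\right) = \left(\left(4 \left(-2 + 0\right) - 51\right) + \frac{1}{2 \cdot 11}\right) \left(-691\right) = \left(\left(4 \left(-2\right) - 51\right) + \frac{1}{2} \cdot \frac{1}{11}\right) \left(-691\right) = \left(\left(-8 - 51\right) + \frac{1}{22}\right) \left(-691\right) = \left(-59 + \frac{1}{22}\right) \left(-691\right) = \left(- \frac{1297}{22}\right) \left(-691\right) = \frac{896227}{22}$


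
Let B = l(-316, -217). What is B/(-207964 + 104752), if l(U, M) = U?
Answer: 79/25803 ≈ 0.0030617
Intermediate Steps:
B = -316
B/(-207964 + 104752) = -316/(-207964 + 104752) = -316/(-103212) = -316*(-1/103212) = 79/25803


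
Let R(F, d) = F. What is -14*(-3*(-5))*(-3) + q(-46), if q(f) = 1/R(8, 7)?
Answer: 5041/8 ≈ 630.13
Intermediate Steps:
q(f) = ⅛ (q(f) = 1/8 = ⅛)
-14*(-3*(-5))*(-3) + q(-46) = -14*(-3*(-5))*(-3) + ⅛ = -210*(-3) + ⅛ = -14*(-45) + ⅛ = 630 + ⅛ = 5041/8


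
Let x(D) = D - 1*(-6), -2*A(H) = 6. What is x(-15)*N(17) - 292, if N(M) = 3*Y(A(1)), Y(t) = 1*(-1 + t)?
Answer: -184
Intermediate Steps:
A(H) = -3 (A(H) = -½*6 = -3)
Y(t) = -1 + t
x(D) = 6 + D (x(D) = D + 6 = 6 + D)
N(M) = -12 (N(M) = 3*(-1 - 3) = 3*(-4) = -12)
x(-15)*N(17) - 292 = (6 - 15)*(-12) - 292 = -9*(-12) - 292 = 108 - 292 = -184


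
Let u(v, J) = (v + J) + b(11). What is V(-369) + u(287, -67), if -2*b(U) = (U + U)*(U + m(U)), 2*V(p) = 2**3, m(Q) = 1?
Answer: 92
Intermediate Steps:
V(p) = 4 (V(p) = (1/2)*2**3 = (1/2)*8 = 4)
b(U) = -U*(1 + U) (b(U) = -(U + U)*(U + 1)/2 = -2*U*(1 + U)/2 = -U*(1 + U))
u(v, J) = -132 + J + v (u(v, J) = (v + J) - 1*11*(1 + 11) = (J + v) - 1*11*12 = (J + v) - 132 = -132 + J + v)
V(-369) + u(287, -67) = 4 + (-132 - 67 + 287) = 4 + 88 = 92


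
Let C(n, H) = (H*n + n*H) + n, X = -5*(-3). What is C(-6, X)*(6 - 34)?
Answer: 5208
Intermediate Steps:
X = 15
C(n, H) = n + 2*H*n (C(n, H) = (H*n + H*n) + n = 2*H*n + n = n + 2*H*n)
C(-6, X)*(6 - 34) = (-6*(1 + 2*15))*(6 - 34) = -6*(1 + 30)*(-28) = -6*31*(-28) = -186*(-28) = 5208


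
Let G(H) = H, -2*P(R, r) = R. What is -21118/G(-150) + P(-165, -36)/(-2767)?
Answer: 58421131/415050 ≈ 140.76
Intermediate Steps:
P(R, r) = -R/2
-21118/G(-150) + P(-165, -36)/(-2767) = -21118/(-150) - ½*(-165)/(-2767) = -21118*(-1/150) + (165/2)*(-1/2767) = 10559/75 - 165/5534 = 58421131/415050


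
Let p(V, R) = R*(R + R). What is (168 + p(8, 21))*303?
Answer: 318150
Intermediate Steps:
p(V, R) = 2*R² (p(V, R) = R*(2*R) = 2*R²)
(168 + p(8, 21))*303 = (168 + 2*21²)*303 = (168 + 2*441)*303 = (168 + 882)*303 = 1050*303 = 318150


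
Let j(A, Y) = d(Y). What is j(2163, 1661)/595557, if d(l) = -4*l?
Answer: -6644/595557 ≈ -0.011156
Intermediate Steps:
j(A, Y) = -4*Y
j(2163, 1661)/595557 = -4*1661/595557 = -6644*1/595557 = -6644/595557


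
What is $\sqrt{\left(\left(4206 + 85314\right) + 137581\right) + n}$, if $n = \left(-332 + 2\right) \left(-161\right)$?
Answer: $7 \sqrt{5719} \approx 529.37$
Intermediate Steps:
$n = 53130$ ($n = \left(-330\right) \left(-161\right) = 53130$)
$\sqrt{\left(\left(4206 + 85314\right) + 137581\right) + n} = \sqrt{\left(\left(4206 + 85314\right) + 137581\right) + 53130} = \sqrt{\left(89520 + 137581\right) + 53130} = \sqrt{227101 + 53130} = \sqrt{280231} = 7 \sqrt{5719}$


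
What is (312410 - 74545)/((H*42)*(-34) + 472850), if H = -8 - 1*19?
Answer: 237865/511406 ≈ 0.46512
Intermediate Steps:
H = -27 (H = -8 - 19 = -27)
(312410 - 74545)/((H*42)*(-34) + 472850) = (312410 - 74545)/(-27*42*(-34) + 472850) = 237865/(-1134*(-34) + 472850) = 237865/(38556 + 472850) = 237865/511406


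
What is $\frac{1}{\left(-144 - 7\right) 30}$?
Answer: $- \frac{1}{4530} \approx -0.00022075$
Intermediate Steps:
$\frac{1}{\left(-144 - 7\right) 30} = \frac{1}{\left(-151\right) 30} = \frac{1}{-4530} = - \frac{1}{4530}$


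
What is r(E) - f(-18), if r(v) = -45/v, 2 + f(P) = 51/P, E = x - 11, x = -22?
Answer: 409/66 ≈ 6.1970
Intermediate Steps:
E = -33 (E = -22 - 11 = -33)
f(P) = -2 + 51/P
r(E) - f(-18) = -45/(-33) - (-2 + 51/(-18)) = -45*(-1/33) - (-2 + 51*(-1/18)) = 15/11 - (-2 - 17/6) = 15/11 - 1*(-29/6) = 15/11 + 29/6 = 409/66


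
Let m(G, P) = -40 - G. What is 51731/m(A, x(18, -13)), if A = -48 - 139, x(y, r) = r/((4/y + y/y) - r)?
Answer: 51731/147 ≈ 351.91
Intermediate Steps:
x(y, r) = r/(1 - r + 4/y) (x(y, r) = r/((4/y + 1) - r) = r/((1 + 4/y) - r) = r/(1 - r + 4/y))
A = -187
51731/m(A, x(18, -13)) = 51731/(-40 - 1*(-187)) = 51731/(-40 + 187) = 51731/147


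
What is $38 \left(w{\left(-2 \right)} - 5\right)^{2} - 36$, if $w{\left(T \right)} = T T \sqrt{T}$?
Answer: $-302 - 1520 i \sqrt{2} \approx -302.0 - 2149.6 i$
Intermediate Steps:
$w{\left(T \right)} = T^{\frac{5}{2}}$ ($w{\left(T \right)} = T^{2} \sqrt{T} = T^{\frac{5}{2}}$)
$38 \left(w{\left(-2 \right)} - 5\right)^{2} - 36 = 38 \left(\left(-2\right)^{\frac{5}{2}} - 5\right)^{2} - 36 = 38 \left(4 i \sqrt{2} - 5\right)^{2} - 36 = 38 \left(-5 + 4 i \sqrt{2}\right)^{2} - 36 = -36 + 38 \left(-5 + 4 i \sqrt{2}\right)^{2}$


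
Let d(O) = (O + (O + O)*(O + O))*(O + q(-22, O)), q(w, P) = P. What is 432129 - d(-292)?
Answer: 199438305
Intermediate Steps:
d(O) = 2*O*(O + 4*O²) (d(O) = (O + (O + O)*(O + O))*(O + O) = (O + (2*O)*(2*O))*(2*O) = (O + 4*O²)*(2*O) = 2*O*(O + 4*O²))
432129 - d(-292) = 432129 - (-292)²*(2 + 8*(-292)) = 432129 - 85264*(2 - 2336) = 432129 - 85264*(-2334) = 432129 - 1*(-199006176) = 432129 + 199006176 = 199438305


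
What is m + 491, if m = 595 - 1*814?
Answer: 272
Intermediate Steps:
m = -219 (m = 595 - 814 = -219)
m + 491 = -219 + 491 = 272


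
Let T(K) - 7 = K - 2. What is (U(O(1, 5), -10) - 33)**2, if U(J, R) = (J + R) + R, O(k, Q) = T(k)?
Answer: 2209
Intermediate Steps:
T(K) = 5 + K (T(K) = 7 + (K - 2) = 7 + (-2 + K) = 5 + K)
O(k, Q) = 5 + k
U(J, R) = J + 2*R
(U(O(1, 5), -10) - 33)**2 = (((5 + 1) + 2*(-10)) - 33)**2 = ((6 - 20) - 33)**2 = (-14 - 33)**2 = (-47)**2 = 2209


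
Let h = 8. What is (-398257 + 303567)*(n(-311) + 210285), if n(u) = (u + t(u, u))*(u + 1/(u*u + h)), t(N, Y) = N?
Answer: -3697844140703090/96729 ≈ -3.8229e+10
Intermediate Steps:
n(u) = 2*u*(u + 1/(8 + u²)) (n(u) = (u + u)*(u + 1/(u*u + 8)) = (2*u)*(u + 1/(u² + 8)) = (2*u)*(u + 1/(8 + u²)) = 2*u*(u + 1/(8 + u²)))
(-398257 + 303567)*(n(-311) + 210285) = (-398257 + 303567)*(2*(-311)*(1 + (-311)³ + 8*(-311))/(8 + (-311)²) + 210285) = -94690*(2*(-311)*(1 - 30080231 - 2488)/(8 + 96721) + 210285) = -94690*(2*(-311)*(-30082718)/96729 + 210285) = -94690*(2*(-311)*(1/96729)*(-30082718) + 210285) = -94690*(18711450596/96729 + 210285) = -94690*39052108361/96729 = -3697844140703090/96729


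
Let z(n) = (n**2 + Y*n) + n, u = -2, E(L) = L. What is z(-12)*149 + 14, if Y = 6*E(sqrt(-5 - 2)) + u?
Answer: 23258 - 10728*I*sqrt(7) ≈ 23258.0 - 28384.0*I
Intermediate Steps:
Y = -2 + 6*I*sqrt(7) (Y = 6*sqrt(-5 - 2) - 2 = 6*sqrt(-7) - 2 = 6*(I*sqrt(7)) - 2 = 6*I*sqrt(7) - 2 = -2 + 6*I*sqrt(7) ≈ -2.0 + 15.875*I)
z(n) = n + n**2 + n*(-2 + 6*I*sqrt(7)) (z(n) = (n**2 + (-2 + 6*I*sqrt(7))*n) + n = (n**2 + n*(-2 + 6*I*sqrt(7))) + n = n + n**2 + n*(-2 + 6*I*sqrt(7)))
z(-12)*149 + 14 = -12*(-1 - 12 + 6*I*sqrt(7))*149 + 14 = -12*(-13 + 6*I*sqrt(7))*149 + 14 = (156 - 72*I*sqrt(7))*149 + 14 = (23244 - 10728*I*sqrt(7)) + 14 = 23258 - 10728*I*sqrt(7)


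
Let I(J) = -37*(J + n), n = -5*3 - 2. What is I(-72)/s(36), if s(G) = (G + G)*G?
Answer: 3293/2592 ≈ 1.2704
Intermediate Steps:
n = -17 (n = -15 - 2 = -17)
s(G) = 2*G² (s(G) = (2*G)*G = 2*G²)
I(J) = 629 - 37*J (I(J) = -37*(J - 17) = -37*(-17 + J) = 629 - 37*J)
I(-72)/s(36) = (629 - 37*(-72))/((2*36²)) = (629 + 2664)/((2*1296)) = 3293/2592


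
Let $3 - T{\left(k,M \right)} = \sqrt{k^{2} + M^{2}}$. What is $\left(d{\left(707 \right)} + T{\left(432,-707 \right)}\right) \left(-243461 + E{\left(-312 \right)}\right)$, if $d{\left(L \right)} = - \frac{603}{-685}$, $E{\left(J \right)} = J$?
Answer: $- \frac{647948634}{685} + 243773 \sqrt{686473} \approx 2.0103 \cdot 10^{8}$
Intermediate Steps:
$d{\left(L \right)} = \frac{603}{685}$ ($d{\left(L \right)} = \left(-603\right) \left(- \frac{1}{685}\right) = \frac{603}{685}$)
$T{\left(k,M \right)} = 3 - \sqrt{M^{2} + k^{2}}$ ($T{\left(k,M \right)} = 3 - \sqrt{k^{2} + M^{2}} = 3 - \sqrt{M^{2} + k^{2}}$)
$\left(d{\left(707 \right)} + T{\left(432,-707 \right)}\right) \left(-243461 + E{\left(-312 \right)}\right) = \left(\frac{603}{685} + \left(3 - \sqrt{\left(-707\right)^{2} + 432^{2}}\right)\right) \left(-243461 - 312\right) = \left(\frac{603}{685} + \left(3 - \sqrt{499849 + 186624}\right)\right) \left(-243773\right) = \left(\frac{603}{685} + \left(3 - \sqrt{686473}\right)\right) \left(-243773\right) = \left(\frac{2658}{685} - \sqrt{686473}\right) \left(-243773\right) = - \frac{647948634}{685} + 243773 \sqrt{686473}$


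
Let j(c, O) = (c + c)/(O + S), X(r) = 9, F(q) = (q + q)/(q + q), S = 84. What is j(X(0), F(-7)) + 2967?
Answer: 252213/85 ≈ 2967.2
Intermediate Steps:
F(q) = 1 (F(q) = (2*q)/((2*q)) = (2*q)*(1/(2*q)) = 1)
j(c, O) = 2*c/(84 + O) (j(c, O) = (c + c)/(O + 84) = (2*c)/(84 + O) = 2*c/(84 + O))
j(X(0), F(-7)) + 2967 = 2*9/(84 + 1) + 2967 = 2*9/85 + 2967 = 2*9*(1/85) + 2967 = 18/85 + 2967 = 252213/85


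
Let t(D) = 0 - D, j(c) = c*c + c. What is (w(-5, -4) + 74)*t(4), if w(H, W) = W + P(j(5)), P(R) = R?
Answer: -400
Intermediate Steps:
j(c) = c + c² (j(c) = c² + c = c + c²)
w(H, W) = 30 + W (w(H, W) = W + 5*(1 + 5) = W + 5*6 = W + 30 = 30 + W)
t(D) = -D
(w(-5, -4) + 74)*t(4) = ((30 - 4) + 74)*(-1*4) = (26 + 74)*(-4) = 100*(-4) = -400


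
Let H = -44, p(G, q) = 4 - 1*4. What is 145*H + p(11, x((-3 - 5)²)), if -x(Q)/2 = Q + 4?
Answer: -6380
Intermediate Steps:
x(Q) = -8 - 2*Q (x(Q) = -2*(Q + 4) = -2*(4 + Q) = -8 - 2*Q)
p(G, q) = 0 (p(G, q) = 4 - 4 = 0)
145*H + p(11, x((-3 - 5)²)) = 145*(-44) + 0 = -6380 + 0 = -6380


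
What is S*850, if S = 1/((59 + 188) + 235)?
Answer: 425/241 ≈ 1.7635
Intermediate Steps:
S = 1/482 (S = 1/(247 + 235) = 1/482 ≈ 0.0020747)
S*850 = (1/482)*850 = 425/241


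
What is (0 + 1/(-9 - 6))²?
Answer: 1/225 ≈ 0.0044444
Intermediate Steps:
(0 + 1/(-9 - 6))² = (0 + 1/(-15))² = (0 - 1/15)² = (-1/15)² = 1/225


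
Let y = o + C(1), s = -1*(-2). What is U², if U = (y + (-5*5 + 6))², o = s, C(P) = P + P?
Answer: 50625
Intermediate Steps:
C(P) = 2*P
s = 2
o = 2
y = 4 (y = 2 + 2*1 = 2 + 2 = 4)
U = 225 (U = (4 + (-5*5 + 6))² = (4 + (-25 + 6))² = (4 - 19)² = (-15)² = 225)
U² = 225² = 50625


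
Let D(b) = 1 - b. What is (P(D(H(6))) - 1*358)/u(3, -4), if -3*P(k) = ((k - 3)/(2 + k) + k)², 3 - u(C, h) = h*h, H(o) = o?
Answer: 9715/351 ≈ 27.678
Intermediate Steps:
u(C, h) = 3 - h² (u(C, h) = 3 - h*h = 3 - h²)
P(k) = -(k + (-3 + k)/(2 + k))²/3 (P(k) = -((k - 3)/(2 + k) + k)²/3 = -((-3 + k)/(2 + k) + k)²/3 = -(k + (-3 + k)/(2 + k))²/3)
(P(D(H(6))) - 1*358)/u(3, -4) = (-(-3 + (1 - 1*6)² + 3*(1 - 1*6))²/(3*(2 + (1 - 1*6))²) - 1*358)/(3 - 1*(-4)²) = (-(-3 + (1 - 6)² + 3*(1 - 6))²/(3*(2 + (1 - 6))²) - 358)/(3 - 1*16) = (-(-3 + (-5)² + 3*(-5))²/(3*(2 - 5)²) - 358)/(3 - 16) = (-⅓*(-3 + 25 - 15)²/(-3)² - 358)/(-13) = (-⅓*⅑*7² - 358)*(-1/13) = (-⅓*⅑*49 - 358)*(-1/13) = (-49/27 - 358)*(-1/13) = -9715/27*(-1/13) = 9715/351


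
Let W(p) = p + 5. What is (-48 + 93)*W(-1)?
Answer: 180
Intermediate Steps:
W(p) = 5 + p
(-48 + 93)*W(-1) = (-48 + 93)*(5 - 1) = 45*4 = 180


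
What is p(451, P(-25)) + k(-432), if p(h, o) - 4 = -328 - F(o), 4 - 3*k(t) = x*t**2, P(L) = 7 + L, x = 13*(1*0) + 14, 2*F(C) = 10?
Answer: -2613719/3 ≈ -8.7124e+5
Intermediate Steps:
F(C) = 5 (F(C) = (1/2)*10 = 5)
x = 14 (x = 13*0 + 14 = 0 + 14 = 14)
k(t) = 4/3 - 14*t**2/3
p(h, o) = -329 (p(h, o) = 4 + (-328 - 1*5) = 4 + (-328 - 5) = 4 - 333 = -329)
p(451, P(-25)) + k(-432) = -329 + (4/3 - 14/3*(-432)**2) = -329 + (4/3 - 14/3*186624) = -329 + (4/3 - 870912) = -329 - 2612732/3 = -2613719/3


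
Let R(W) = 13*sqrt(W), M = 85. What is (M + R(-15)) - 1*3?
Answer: 82 + 13*I*sqrt(15) ≈ 82.0 + 50.349*I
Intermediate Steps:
(M + R(-15)) - 1*3 = (85 + 13*sqrt(-15)) - 1*3 = (85 + 13*(I*sqrt(15))) - 3 = (85 + 13*I*sqrt(15)) - 3 = 82 + 13*I*sqrt(15)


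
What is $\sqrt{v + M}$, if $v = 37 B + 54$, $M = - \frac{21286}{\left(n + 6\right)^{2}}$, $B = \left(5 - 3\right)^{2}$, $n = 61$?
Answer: $\frac{18 \sqrt{2733}}{67} \approx 14.045$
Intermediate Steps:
$B = 4$ ($B = 2^{2} = 4$)
$M = - \frac{21286}{4489}$ ($M = - \frac{21286}{\left(61 + 6\right)^{2}} = - \frac{21286}{67^{2}} = - \frac{21286}{4489} \approx -4.7418$)
$v = 202$ ($v = 37 \cdot 4 + 54 = 148 + 54 = 202$)
$\sqrt{v + M} = \sqrt{202 - \frac{21286}{4489}} = \sqrt{\frac{885492}{4489}} = \frac{18 \sqrt{2733}}{67}$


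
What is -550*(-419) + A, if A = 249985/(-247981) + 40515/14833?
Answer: 847671074690560/3678302173 ≈ 2.3045e+5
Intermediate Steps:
A = 6338922710/3678302173 (A = 249985*(-1/247981) + 40515*(1/14833) = -249985/247981 + 40515/14833 = 6338922710/3678302173 ≈ 1.7233)
-550*(-419) + A = -550*(-419) + 6338922710/3678302173 = 230450 + 6338922710/3678302173 = 847671074690560/3678302173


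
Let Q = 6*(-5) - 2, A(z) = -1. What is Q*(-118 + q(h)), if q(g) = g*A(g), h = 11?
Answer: 4128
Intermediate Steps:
q(g) = -g (q(g) = g*(-1) = -g)
Q = -32 (Q = -30 - 2 = -32)
Q*(-118 + q(h)) = -32*(-118 - 1*11) = -32*(-118 - 11) = -32*(-129) = 4128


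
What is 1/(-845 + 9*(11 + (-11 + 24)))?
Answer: -1/629 ≈ -0.0015898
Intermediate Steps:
1/(-845 + 9*(11 + (-11 + 24))) = 1/(-845 + 9*(11 + 13)) = 1/(-845 + 9*24) = 1/(-845 + 216) = 1/(-629) = -1/629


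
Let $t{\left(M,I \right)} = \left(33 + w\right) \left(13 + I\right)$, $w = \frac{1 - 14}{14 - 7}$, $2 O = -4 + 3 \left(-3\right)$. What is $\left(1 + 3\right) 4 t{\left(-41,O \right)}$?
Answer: $\frac{22672}{7} \approx 3238.9$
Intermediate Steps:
$O = - \frac{13}{2}$ ($O = \frac{-4 + 3 \left(-3\right)}{2} = \frac{-4 - 9}{2} = \frac{1}{2} \left(-13\right) = - \frac{13}{2} \approx -6.5$)
$w = - \frac{13}{7} \approx -1.8571$
$t{\left(M,I \right)} = \frac{2834}{7} + \frac{218 I}{7}$ ($t{\left(M,I \right)} = \left(33 - \frac{13}{7}\right) \left(13 + I\right) = \frac{218 \left(13 + I\right)}{7} = \frac{2834}{7} + \frac{218 I}{7}$)
$\left(1 + 3\right) 4 t{\left(-41,O \right)} = \left(1 + 3\right) 4 \left(\frac{2834}{7} + \frac{218}{7} \left(- \frac{13}{2}\right)\right) = 4 \cdot 4 \left(\frac{2834}{7} - \frac{1417}{7}\right) = 16 \cdot \frac{1417}{7} = \frac{22672}{7}$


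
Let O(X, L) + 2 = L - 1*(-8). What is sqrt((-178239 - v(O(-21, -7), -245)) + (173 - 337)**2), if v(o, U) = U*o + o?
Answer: 3*I*sqrt(16843) ≈ 389.34*I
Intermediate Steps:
O(X, L) = 6 + L (O(X, L) = -2 + (L - 1*(-8)) = -2 + (L + 8) = -2 + (8 + L) = 6 + L)
v(o, U) = o + U*o
sqrt((-178239 - v(O(-21, -7), -245)) + (173 - 337)**2) = sqrt((-178239 - (6 - 7)*(1 - 245)) + (173 - 337)**2) = sqrt((-178239 - (-1)*(-244)) + (-164)**2) = sqrt((-178239 - 1*244) + 26896) = sqrt((-178239 - 244) + 26896) = sqrt(-178483 + 26896) = sqrt(-151587) = 3*I*sqrt(16843)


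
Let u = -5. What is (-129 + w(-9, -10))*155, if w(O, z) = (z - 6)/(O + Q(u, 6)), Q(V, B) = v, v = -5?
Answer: -138725/7 ≈ -19818.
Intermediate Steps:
Q(V, B) = -5
w(O, z) = (-6 + z)/(-5 + O) (w(O, z) = (z - 6)/(O - 5) = (-6 + z)/(-5 + O))
(-129 + w(-9, -10))*155 = (-129 + (-6 - 10)/(-5 - 9))*155 = (-129 - 16/(-14))*155 = (-129 - 1/14*(-16))*155 = (-129 + 8/7)*155 = -895/7*155 = -138725/7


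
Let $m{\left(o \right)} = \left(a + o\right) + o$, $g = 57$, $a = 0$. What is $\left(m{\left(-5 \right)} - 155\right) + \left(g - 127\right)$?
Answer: $-235$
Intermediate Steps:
$m{\left(o \right)} = 2 o$ ($m{\left(o \right)} = \left(0 + o\right) + o = o + o = 2 o$)
$\left(m{\left(-5 \right)} - 155\right) + \left(g - 127\right) = \left(2 \left(-5\right) - 155\right) + \left(57 - 127\right) = \left(-10 - 155\right) + \left(57 - 127\right) = -165 - 70 = -235$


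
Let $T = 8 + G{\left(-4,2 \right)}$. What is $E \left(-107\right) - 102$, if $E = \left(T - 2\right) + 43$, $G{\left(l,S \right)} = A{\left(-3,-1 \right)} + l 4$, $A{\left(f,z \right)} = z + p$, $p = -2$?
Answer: $-3312$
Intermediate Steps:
$A{\left(f,z \right)} = -2 + z$ ($A{\left(f,z \right)} = z - 2 = -2 + z$)
$G{\left(l,S \right)} = -3 + 4 l$ ($G{\left(l,S \right)} = \left(-2 - 1\right) + l 4 = -3 + 4 l$)
$T = -11$ ($T = 8 + \left(-3 + 4 \left(-4\right)\right) = 8 - 19 = -11$)
$E = 30$ ($E = \left(-11 - 2\right) + 43 = -13 + 43 = 30$)
$E \left(-107\right) - 102 = 30 \left(-107\right) - 102 = -3210 - 102 = -3312$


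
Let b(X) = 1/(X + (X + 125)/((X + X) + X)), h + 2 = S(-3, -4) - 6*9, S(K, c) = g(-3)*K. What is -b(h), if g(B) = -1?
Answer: 53/2833 ≈ 0.018708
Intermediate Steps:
S(K, c) = -K
h = -53 (h = -2 + (-1*(-3) - 6*9) = -2 + (3 - 54) = -2 - 51 = -53)
b(X) = 1/(X + (125 + X)/(3*X)) (b(X) = 1/(X + (125 + X)/(2*X + X)) = 1/(X + (125 + X)/((3*X))) = 1/(X + (125 + X)*(1/(3*X))) = 1/(X + (125 + X)/(3*X)))
-b(h) = -3*(-53)/(125 - 53 + 3*(-53)**2) = -3*(-53)/(125 - 53 + 3*2809) = -3*(-53)/(125 - 53 + 8427) = -3*(-53)/8499 = -1*(-53/2833) = 53/2833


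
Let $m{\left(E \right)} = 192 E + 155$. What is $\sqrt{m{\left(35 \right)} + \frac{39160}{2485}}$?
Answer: $\frac{3 \sqrt{189119931}}{497} \approx 83.011$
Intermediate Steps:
$m{\left(E \right)} = 155 + 192 E$
$\sqrt{m{\left(35 \right)} + \frac{39160}{2485}} = \sqrt{\left(155 + 192 \cdot 35\right) + \frac{39160}{2485}} = \sqrt{\left(155 + 6720\right) + 39160 \cdot \frac{1}{2485}} = \sqrt{6875 + \frac{7832}{497}} = \sqrt{\frac{3424707}{497}} = \frac{3 \sqrt{189119931}}{497}$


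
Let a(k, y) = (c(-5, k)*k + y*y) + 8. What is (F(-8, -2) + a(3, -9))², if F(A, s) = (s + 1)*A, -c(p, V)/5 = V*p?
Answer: 103684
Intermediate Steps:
c(p, V) = -5*V*p
a(k, y) = 8 + y² + 25*k² (a(k, y) = ((-5*k*(-5))*k + y*y) + 8 = ((25*k)*k + y²) + 8 = (25*k² + y²) + 8 = (y² + 25*k²) + 8 = 8 + y² + 25*k²)
F(A, s) = A*(1 + s) (F(A, s) = (1 + s)*A = A*(1 + s))
(F(-8, -2) + a(3, -9))² = (-8*(1 - 2) + (8 + (-9)² + 25*3²))² = (-8*(-1) + (8 + 81 + 25*9))² = (8 + (8 + 81 + 225))² = (8 + 314)² = 322² = 103684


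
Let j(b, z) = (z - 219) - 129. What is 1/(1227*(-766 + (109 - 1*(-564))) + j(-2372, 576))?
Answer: -1/113883 ≈ -8.7809e-6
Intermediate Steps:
j(b, z) = -348 + z (j(b, z) = (-219 + z) - 129 = -348 + z)
1/(1227*(-766 + (109 - 1*(-564))) + j(-2372, 576)) = 1/(1227*(-766 + (109 - 1*(-564))) + (-348 + 576)) = 1/(1227*(-766 + (109 + 564)) + 228) = 1/(1227*(-766 + 673) + 228) = 1/(1227*(-93) + 228) = 1/(-114111 + 228) = 1/(-113883) = -1/113883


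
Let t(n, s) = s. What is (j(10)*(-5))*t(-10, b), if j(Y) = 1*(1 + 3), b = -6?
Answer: 120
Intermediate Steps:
j(Y) = 4 (j(Y) = 1*4 = 4)
(j(10)*(-5))*t(-10, b) = (4*(-5))*(-6) = -20*(-6) = 120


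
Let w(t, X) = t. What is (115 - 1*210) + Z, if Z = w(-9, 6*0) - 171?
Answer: -275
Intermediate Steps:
Z = -180 (Z = -9 - 171 = -180)
(115 - 1*210) + Z = (115 - 1*210) - 180 = (115 - 210) - 180 = -95 - 180 = -275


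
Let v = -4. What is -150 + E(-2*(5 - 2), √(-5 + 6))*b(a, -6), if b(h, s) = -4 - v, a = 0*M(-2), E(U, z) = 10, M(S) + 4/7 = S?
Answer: -150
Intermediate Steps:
M(S) = -4/7 + S
a = 0 (a = 0*(-4/7 - 2) = 0*(-18/7) = 0)
b(h, s) = 0 (b(h, s) = -4 - 1*(-4) = -4 + 4 = 0)
-150 + E(-2*(5 - 2), √(-5 + 6))*b(a, -6) = -150 + 10*0 = -150 + 0 = -150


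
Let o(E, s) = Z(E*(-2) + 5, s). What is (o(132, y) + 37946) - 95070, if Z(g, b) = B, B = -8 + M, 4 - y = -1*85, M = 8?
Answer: -57124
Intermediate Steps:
y = 89 (y = 4 - (-1)*85 = 4 - 1*(-85) = 4 + 85 = 89)
B = 0 (B = -8 + 8 = 0)
Z(g, b) = 0
o(E, s) = 0
(o(132, y) + 37946) - 95070 = (0 + 37946) - 95070 = 37946 - 95070 = -57124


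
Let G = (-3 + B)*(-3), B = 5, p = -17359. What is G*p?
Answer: 104154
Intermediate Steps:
G = -6 (G = (-3 + 5)*(-3) = 2*(-3) = -6)
G*p = -6*(-17359) = 104154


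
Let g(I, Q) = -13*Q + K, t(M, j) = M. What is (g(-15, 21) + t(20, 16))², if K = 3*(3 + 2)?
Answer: 56644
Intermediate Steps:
K = 15 (K = 3*5 = 15)
g(I, Q) = 15 - 13*Q (g(I, Q) = -13*Q + 15 = 15 - 13*Q)
(g(-15, 21) + t(20, 16))² = ((15 - 13*21) + 20)² = ((15 - 273) + 20)² = (-258 + 20)² = (-238)² = 56644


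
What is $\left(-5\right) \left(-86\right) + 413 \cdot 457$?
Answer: $189171$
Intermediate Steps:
$\left(-5\right) \left(-86\right) + 413 \cdot 457 = 430 + 188741 = 189171$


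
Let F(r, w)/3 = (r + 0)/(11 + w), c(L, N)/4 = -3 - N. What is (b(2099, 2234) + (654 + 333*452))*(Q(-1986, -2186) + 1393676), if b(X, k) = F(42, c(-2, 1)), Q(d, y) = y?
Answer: 210316477752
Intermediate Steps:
c(L, N) = -12 - 4*N (c(L, N) = 4*(-3 - N) = -12 - 4*N)
F(r, w) = 3*r/(11 + w) (F(r, w) = 3*((r + 0)/(11 + w)) = 3*(r/(11 + w)) = 3*r/(11 + w))
b(X, k) = -126/5 (b(X, k) = 3*42/(11 + (-12 - 4*1)) = 3*42/(11 + (-12 - 4)) = 3*42/(11 - 16) = 3*42/(-5) = 3*42*(-⅕) = -126/5)
(b(2099, 2234) + (654 + 333*452))*(Q(-1986, -2186) + 1393676) = (-126/5 + (654 + 333*452))*(-2186 + 1393676) = (-126/5 + (654 + 150516))*1391490 = (-126/5 + 151170)*1391490 = (755724/5)*1391490 = 210316477752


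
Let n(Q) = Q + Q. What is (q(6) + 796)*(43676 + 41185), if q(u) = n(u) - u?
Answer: 68058522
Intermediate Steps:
n(Q) = 2*Q
q(u) = u (q(u) = 2*u - u = u)
(q(6) + 796)*(43676 + 41185) = (6 + 796)*(43676 + 41185) = 802*84861 = 68058522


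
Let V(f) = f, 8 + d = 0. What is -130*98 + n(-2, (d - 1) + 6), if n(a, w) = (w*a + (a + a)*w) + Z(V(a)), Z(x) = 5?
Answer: -12717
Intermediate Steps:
d = -8 (d = -8 + 0 = -8)
n(a, w) = 5 + 3*a*w (n(a, w) = (w*a + (a + a)*w) + 5 = (a*w + (2*a)*w) + 5 = (a*w + 2*a*w) + 5 = 3*a*w + 5 = 5 + 3*a*w)
-130*98 + n(-2, (d - 1) + 6) = -130*98 + (5 + 3*(-2)*((-8 - 1) + 6)) = -12740 + (5 + 3*(-2)*(-9 + 6)) = -12740 + (5 + 3*(-2)*(-3)) = -12740 + (5 + 18) = -12740 + 23 = -12717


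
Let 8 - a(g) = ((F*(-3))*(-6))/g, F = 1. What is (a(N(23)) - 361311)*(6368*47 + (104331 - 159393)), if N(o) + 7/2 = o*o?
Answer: -92742852016426/1051 ≈ -8.8243e+10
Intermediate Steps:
N(o) = -7/2 + o² (N(o) = -7/2 + o*o = -7/2 + o²)
a(g) = 8 - 18/g (a(g) = 8 - (1*(-3))*(-6)/g = 8 - (-3*(-6))/g = 8 - 18/g)
(a(N(23)) - 361311)*(6368*47 + (104331 - 159393)) = ((8 - 18/(-7/2 + 23²)) - 361311)*(6368*47 + (104331 - 159393)) = ((8 - 18/(-7/2 + 529)) - 361311)*(299296 - 55062) = ((8 - 18/1051/2) - 361311)*244234 = ((8 - 18*2/1051) - 361311)*244234 = ((8 - 36/1051) - 361311)*244234 = (8372/1051 - 361311)*244234 = -379729489/1051*244234 = -92742852016426/1051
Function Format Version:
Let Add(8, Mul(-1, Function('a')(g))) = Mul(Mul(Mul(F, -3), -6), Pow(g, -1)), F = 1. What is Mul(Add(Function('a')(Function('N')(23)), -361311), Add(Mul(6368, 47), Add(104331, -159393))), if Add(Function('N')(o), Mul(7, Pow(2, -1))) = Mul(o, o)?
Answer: Rational(-92742852016426, 1051) ≈ -8.8243e+10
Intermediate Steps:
Function('N')(o) = Add(Rational(-7, 2), Pow(o, 2)) (Function('N')(o) = Add(Rational(-7, 2), Mul(o, o)) = Add(Rational(-7, 2), Pow(o, 2)))
Function('a')(g) = Add(8, Mul(-18, Pow(g, -1))) (Function('a')(g) = Add(8, Mul(-1, Mul(Mul(Mul(1, -3), -6), Pow(g, -1)))) = Add(8, Mul(-1, Mul(Mul(-3, -6), Pow(g, -1)))) = Add(8, Mul(-1, Mul(18, Pow(g, -1)))) = Add(8, Mul(-18, Pow(g, -1))))
Mul(Add(Function('a')(Function('N')(23)), -361311), Add(Mul(6368, 47), Add(104331, -159393))) = Mul(Add(Add(8, Mul(-18, Pow(Add(Rational(-7, 2), Pow(23, 2)), -1))), -361311), Add(Mul(6368, 47), Add(104331, -159393))) = Mul(Add(Add(8, Mul(-18, Pow(Add(Rational(-7, 2), 529), -1))), -361311), Add(299296, -55062)) = Mul(Add(Add(8, Mul(-18, Pow(Rational(1051, 2), -1))), -361311), 244234) = Mul(Add(Add(8, Mul(-18, Rational(2, 1051))), -361311), 244234) = Mul(Add(Add(8, Rational(-36, 1051)), -361311), 244234) = Mul(Add(Rational(8372, 1051), -361311), 244234) = Mul(Rational(-379729489, 1051), 244234) = Rational(-92742852016426, 1051)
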